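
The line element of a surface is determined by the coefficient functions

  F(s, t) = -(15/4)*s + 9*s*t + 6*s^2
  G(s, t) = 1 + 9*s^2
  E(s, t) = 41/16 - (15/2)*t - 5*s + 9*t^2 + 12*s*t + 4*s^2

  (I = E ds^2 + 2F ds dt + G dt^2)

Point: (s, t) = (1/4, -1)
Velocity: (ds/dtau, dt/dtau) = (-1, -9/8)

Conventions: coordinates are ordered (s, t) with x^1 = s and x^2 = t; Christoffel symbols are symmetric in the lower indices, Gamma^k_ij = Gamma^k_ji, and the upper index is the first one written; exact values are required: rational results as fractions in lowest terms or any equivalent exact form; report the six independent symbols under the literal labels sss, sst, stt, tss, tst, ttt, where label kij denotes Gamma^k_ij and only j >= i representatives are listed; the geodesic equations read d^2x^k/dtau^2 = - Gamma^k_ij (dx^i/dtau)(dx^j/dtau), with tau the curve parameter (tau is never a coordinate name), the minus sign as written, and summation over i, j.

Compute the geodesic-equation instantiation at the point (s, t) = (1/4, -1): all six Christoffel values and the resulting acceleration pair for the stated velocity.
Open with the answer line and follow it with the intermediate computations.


Answer: Gamma_sss = -12/25, Gamma_sst = -18/25, Gamma_stt = 0, Gamma_tss = 12/125, Gamma_tst = 18/125, Gamma_ttt = 0; accelerations (d^2s/dtau^2, d^2t/dtau^2) = (21/10, -21/50)

E = 241/16, F = -45/16, G = 25/16 at the point
E_s = -15, E_t = -45/2, F_s = -39/4, F_t = 9/4, G_s = 9/2, G_t = 0
EG - F^2 = 125/8;  g^inv = (8/125) * [[25/16, 45/16], [45/16, 241/16]]
first-kind symbols [ij,l] = (1/2)(d_i g_jl + d_j g_il - d_l g_ij): [ss,s] = E_s/2 = -15/2, [ss,t] = F_s - E_t/2 = 3/2, [st,s] = E_t/2 = -45/4, [st,t] = G_s/2 = 9/4, [tt,s] = F_t - G_s/2 = 0, [tt,t] = G_t/2 = 0
Gamma^s_ij = (G*[ij,s] - F*[ij,t])/(EG - F^2), Gamma^t_ij = (E*[ij,t] - F*[ij,s])/(EG - F^2)
Gamma_sss = -12/25, Gamma_sst = -18/25, Gamma_stt = 0, Gamma_tss = 12/125, Gamma_tst = 18/125, Gamma_ttt = 0
d^2s/dtau^2 = -(Gamma_sss*(-1)^2 + 2*Gamma_sst*(-1)*(-9/8) + Gamma_stt*(-9/8)^2) = 21/10
d^2t/dtau^2 = -(Gamma_tss*(-1)^2 + 2*Gamma_tst*(-1)*(-9/8) + Gamma_ttt*(-9/8)^2) = -21/50


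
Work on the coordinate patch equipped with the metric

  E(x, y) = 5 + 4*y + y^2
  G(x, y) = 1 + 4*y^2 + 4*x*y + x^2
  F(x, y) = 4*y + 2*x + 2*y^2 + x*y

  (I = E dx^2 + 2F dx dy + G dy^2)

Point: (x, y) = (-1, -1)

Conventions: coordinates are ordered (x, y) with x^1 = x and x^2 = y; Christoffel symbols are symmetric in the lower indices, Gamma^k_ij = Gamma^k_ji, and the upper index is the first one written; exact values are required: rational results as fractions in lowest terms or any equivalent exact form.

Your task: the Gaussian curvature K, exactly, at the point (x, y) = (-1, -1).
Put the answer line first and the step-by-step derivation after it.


Answer: K = -1/121

E = 2, F = -3, G = 10, EG - F^2 = 11 at the point
E_x = 0, E_y = 2, F_x = 1, F_y = -1, G_x = -6, G_y = -12
E_yy = 2, F_xy = 1, G_xx = 2
K follows from Brioschi's formula, (det M1 - det M2)/(EG - F^2)^2.
M1 = [[-E_yy/2 + F_xy - G_xx/2, E_x/2, F_x - E_y/2], [F_y - G_x/2, E, F], [G_y/2, F, G]] = [[-1, 0, 0], [2, 2, -3], [-6, -3, 10]]; det M1 = -11
M2 = [[0, E_y/2, G_x/2], [E_y/2, E, F], [G_x/2, F, G]] = [[0, 1, -3], [1, 2, -3], [-3, -3, 10]]; det M2 = -10
det M1 - det M2 = -1; K = -1 / (11)^2 = -1/121


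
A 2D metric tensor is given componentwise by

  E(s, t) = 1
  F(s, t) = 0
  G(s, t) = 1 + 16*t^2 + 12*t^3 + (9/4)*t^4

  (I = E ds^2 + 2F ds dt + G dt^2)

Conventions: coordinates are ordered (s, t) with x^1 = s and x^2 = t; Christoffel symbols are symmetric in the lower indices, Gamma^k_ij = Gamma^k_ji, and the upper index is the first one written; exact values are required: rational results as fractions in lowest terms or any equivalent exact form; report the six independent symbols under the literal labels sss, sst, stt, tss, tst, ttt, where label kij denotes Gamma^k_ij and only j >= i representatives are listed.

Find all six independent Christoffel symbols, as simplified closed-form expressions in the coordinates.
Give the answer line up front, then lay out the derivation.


Answer: Gamma_sss = 0, Gamma_sst = 0, Gamma_stt = 0, Gamma_tss = 0, Gamma_tst = 0, Gamma_ttt = (18*t^3 + 72*t^2 + 64*t)/(9*t^4 + 48*t^3 + 64*t^2 + 4)

E = 1; F = 0; G = 1 + 16*t^2 + 12*t^3 + (9/4)*t^4
Gamma^k_ij = (1/2) g^{kl} (d_i g_jl + d_j g_il - d_l g_ij), with g^inv = (1/(EG-F^2)) [[G, -F], [-F, E]]
first partials: E_s = 0, E_t = 0, F_s = 0, F_t = 0, G_s = 0, G_t = 32*t + 36*t^2 + 9*t^3
D = EG - F^2 = 1 + 16*t^2 + 12*t^3 + (9/4)*t^4
expanded: Gamma^s_ss = (G E_s - 2F F_s + F E_t)/(2D), Gamma^s_st = (G E_t - F G_s)/(2D), Gamma^s_tt = (2G F_t - G G_s - F G_t)/(2D), Gamma^t_ss = (2E F_s - E E_t - F E_s)/(2D), Gamma^t_st = (E G_s - F E_t)/(2D), Gamma^t_tt = (E G_t - 2F F_t + F G_s)/(2D); substitute and cancel common factors


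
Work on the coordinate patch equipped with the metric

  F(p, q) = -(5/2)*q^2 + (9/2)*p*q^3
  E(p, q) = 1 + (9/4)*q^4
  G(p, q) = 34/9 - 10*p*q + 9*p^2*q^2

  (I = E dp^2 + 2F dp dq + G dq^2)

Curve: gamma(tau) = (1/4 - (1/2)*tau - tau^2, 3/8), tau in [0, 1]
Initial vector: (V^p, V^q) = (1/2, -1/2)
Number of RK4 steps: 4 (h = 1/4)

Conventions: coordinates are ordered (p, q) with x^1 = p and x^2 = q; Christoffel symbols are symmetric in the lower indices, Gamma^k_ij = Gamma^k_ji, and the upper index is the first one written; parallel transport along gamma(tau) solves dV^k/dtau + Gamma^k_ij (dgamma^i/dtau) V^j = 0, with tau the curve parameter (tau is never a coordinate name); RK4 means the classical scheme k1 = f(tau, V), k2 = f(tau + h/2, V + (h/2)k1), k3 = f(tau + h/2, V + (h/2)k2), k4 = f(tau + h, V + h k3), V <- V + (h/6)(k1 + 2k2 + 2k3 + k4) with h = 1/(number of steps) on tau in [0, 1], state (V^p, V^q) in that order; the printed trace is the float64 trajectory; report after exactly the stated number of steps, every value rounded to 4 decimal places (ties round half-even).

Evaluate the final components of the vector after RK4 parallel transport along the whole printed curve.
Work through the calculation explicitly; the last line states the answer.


gamma'(tau) = (-1/2 - 2*tau, 0); f(tau, V)^k = -Gamma^k_ij(gamma(tau)) gamma'^i(tau) V^j; h = 1/4; intermediate values shown to 6 dp
curve data and Christoffel symbols at the stage parameters:
  tau = 0.000000: gamma = (0.250000, 0.375000), gamma' = (-0.500000, 0.000000); Gamma_ppp = 0.000000, Gamma_ppq = 0.080066, Gamma_pqq = 0.053377, Gamma_qpp = 0.000000, Gamma_qpq = -0.525864, Gamma_qqq = -0.350576
  tau = 0.125000: gamma = (0.171875, 0.375000), gamma' = (-0.750000, 0.000000); Gamma_ppp = 0.000000, Gamma_ppq = 0.073809, Gamma_pqq = 0.033829, Gamma_qpp = 0.000000, Gamma_qpq = -0.515522, Gamma_qqq = -0.236281
  tau = 0.250000: gamma = (0.062500, 0.375000), gamma' = (-1.000000, 0.000000); Gamma_ppp = 0.000000, Gamma_ppq = 0.066049, Gamma_pqq = 0.011008, Gamma_qpp = 0.000000, Gamma_qpq = -0.499855, Gamma_qqq = -0.083309
  tau = 0.375000: gamma = (-0.078125, 0.375000), gamma' = (-1.250000, 0.000000); Gamma_ppp = 0.000000, Gamma_ppq = 0.057557, Gamma_pqq = -0.011991, Gamma_qpp = 0.000000, Gamma_qpq = -0.478752, Gamma_qqq = 0.099740
  tau = 0.500000: gamma = (-0.250000, 0.375000), gamma' = (-1.500000, 0.000000); Gamma_ppp = 0.000000, Gamma_ppq = 0.049041, Gamma_pqq = -0.032694, Gamma_qpp = 0.000000, Gamma_qpq = -0.452875, Gamma_qqq = 0.301917
  tau = 0.625000: gamma = (-0.453125, 0.375000), gamma' = (-1.750000, 0.000000); Gamma_ppp = 0.000000, Gamma_ppq = 0.041047, Gamma_pqq = -0.049598, Gamma_qpp = 0.000000, Gamma_qpq = -0.423514, Gamma_qqq = 0.511747
  tau = 0.750000: gamma = (-0.687500, 0.375000), gamma' = (-2.000000, 0.000000); Gamma_ppp = 0.000000, Gamma_ppq = 0.033907, Gamma_pqq = -0.062164, Gamma_qpp = 0.000000, Gamma_qpq = -0.392238, Gamma_qqq = 0.719103
  tau = 0.875000: gamma = (-0.953125, 0.375000), gamma' = (-2.250000, 0.000000); Gamma_ppp = 0.000000, Gamma_ppq = 0.027767, Gamma_pqq = -0.070575, Gamma_qpp = 0.000000, Gamma_qpq = -0.360544, Gamma_qqq = 0.916383
  tau = 1.000000: gamma = (-1.250000, 0.375000), gamma' = (-2.500000, 0.000000); Gamma_ppp = 0.000000, Gamma_ppq = 0.022628, Gamma_pqq = -0.075426, Gamma_qpp = 0.000000, Gamma_qpq = -0.329639, Gamma_qqq = 1.098798
step 0: V^p = 0.5000, V^q = -0.5000
step 1: k1 = (-0.020016, 0.131466), k2 = (-0.026769, 0.186967), k3 = (-0.026385, 0.184285), k4 = (-0.029982, 0.226898); V <- V + (h/6)(k1 + 2k2 + 2k3 + k4): V^p = 0.4935, V^q = -0.4541
step 2: k1 = (-0.029995, 0.226999), k2 = (-0.030631, 0.254789), k3 = (-0.030381, 0.252710), k4 = (-0.028759, 0.265579); V <- V + (h/6)(k1 + 2k2 + 2k3 + k4): V^p = 0.4860, V^q = -0.3913
step 3: k1 = (-0.028786, 0.265825), k2 = (-0.025722, 0.265396), k3 = (-0.025726, 0.265436), k4 = (-0.022037, 0.254920); V <- V + (h/6)(k1 + 2k2 + 2k3 + k4): V^p = 0.4795, V^q = -0.3254
step 4: k1 = (-0.022066, 0.255254), k2 = (-0.018335, 0.238074), k3 = (-0.018469, 0.239816), k4 = (-0.015015, 0.218738); V <- V + (h/6)(k1 + 2k2 + 2k3 + k4): V^p = 0.4749, V^q = -0.2658

Answer: V^p = 0.4749, V^q = -0.2658


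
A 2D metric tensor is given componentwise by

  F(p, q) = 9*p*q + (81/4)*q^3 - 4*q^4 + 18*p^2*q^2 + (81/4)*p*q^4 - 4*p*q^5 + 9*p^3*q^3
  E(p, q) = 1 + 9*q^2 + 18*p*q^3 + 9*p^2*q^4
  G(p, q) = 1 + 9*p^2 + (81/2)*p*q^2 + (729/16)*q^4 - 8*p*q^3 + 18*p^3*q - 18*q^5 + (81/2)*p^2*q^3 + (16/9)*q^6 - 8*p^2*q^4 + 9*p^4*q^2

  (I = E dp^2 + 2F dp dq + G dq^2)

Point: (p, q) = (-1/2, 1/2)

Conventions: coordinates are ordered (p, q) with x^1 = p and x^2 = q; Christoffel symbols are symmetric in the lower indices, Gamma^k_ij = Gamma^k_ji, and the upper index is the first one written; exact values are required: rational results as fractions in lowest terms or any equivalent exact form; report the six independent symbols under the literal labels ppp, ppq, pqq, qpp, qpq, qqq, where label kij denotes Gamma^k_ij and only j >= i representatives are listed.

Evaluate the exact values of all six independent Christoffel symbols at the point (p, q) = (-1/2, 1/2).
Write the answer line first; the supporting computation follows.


Answer: Gamma_ppp = 1944/5581, Gamma_ppq = 3888/5581, Gamma_pqq = 16848/5581, Gamma_qpp = 684/5581, Gamma_qpq = 1368/5581, Gamma_qqq = 5928/5581

E = 145/64, F = 57/128, G = 2665/2304 at the point
E_p = 27/16, E_q = 27/8, F_p = 127/64, F_q = 253/32, G_p = 19/16, G_q = 247/48
EG - F^2 = 5581/2304;  g^inv = (2304/5581) * [[2665/2304, -57/128], [-57/128, 145/64]]
first-kind symbols [ij,l] = (1/2)(d_i g_jl + d_j g_il - d_l g_ij): [pp,p] = E_p/2 = 27/32, [pp,q] = F_p - E_q/2 = 19/64, [pq,p] = E_q/2 = 27/16, [pq,q] = G_p/2 = 19/32, [qq,p] = F_q - G_p/2 = 117/16, [qq,q] = G_q/2 = 247/96
Gamma^p_ij = (G*[ij,p] - F*[ij,q])/(EG - F^2), Gamma^q_ij = (E*[ij,q] - F*[ij,p])/(EG - F^2)


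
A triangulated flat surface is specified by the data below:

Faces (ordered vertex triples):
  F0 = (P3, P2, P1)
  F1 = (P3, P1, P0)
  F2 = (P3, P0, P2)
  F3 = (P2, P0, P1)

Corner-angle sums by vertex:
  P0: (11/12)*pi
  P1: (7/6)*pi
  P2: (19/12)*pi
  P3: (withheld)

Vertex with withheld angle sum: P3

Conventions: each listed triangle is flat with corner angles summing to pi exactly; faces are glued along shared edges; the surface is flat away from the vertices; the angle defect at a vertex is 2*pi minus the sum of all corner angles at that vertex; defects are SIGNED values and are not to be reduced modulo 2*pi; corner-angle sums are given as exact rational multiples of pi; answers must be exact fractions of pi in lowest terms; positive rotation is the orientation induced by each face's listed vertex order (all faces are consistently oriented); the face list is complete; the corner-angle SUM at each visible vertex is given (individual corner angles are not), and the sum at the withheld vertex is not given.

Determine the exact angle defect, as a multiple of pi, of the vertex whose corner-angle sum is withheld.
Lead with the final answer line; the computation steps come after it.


Answer: defect(P3) = (5/3)*pi

V = 4, E = 6, F = 4; chi = V - E + F = 2
Gauss-Bonnet: total defect = 2*pi*chi = 4*pi; visible defects sum to (7/3)*pi


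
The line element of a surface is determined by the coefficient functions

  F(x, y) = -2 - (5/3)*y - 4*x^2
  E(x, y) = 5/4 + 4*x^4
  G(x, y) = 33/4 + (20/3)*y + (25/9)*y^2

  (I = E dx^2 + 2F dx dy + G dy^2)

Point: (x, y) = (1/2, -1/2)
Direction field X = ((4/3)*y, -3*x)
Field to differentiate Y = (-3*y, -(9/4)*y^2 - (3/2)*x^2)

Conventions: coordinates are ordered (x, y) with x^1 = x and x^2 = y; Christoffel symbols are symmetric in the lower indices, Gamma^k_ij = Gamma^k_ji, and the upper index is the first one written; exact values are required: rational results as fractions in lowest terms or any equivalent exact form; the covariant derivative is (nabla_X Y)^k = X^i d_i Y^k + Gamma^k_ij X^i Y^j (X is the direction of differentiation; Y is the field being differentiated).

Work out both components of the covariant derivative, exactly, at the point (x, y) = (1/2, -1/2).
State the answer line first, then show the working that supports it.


Answer: (nabla_X Y)^x = 14491/4288, (nabla_X Y)^y = -6893/4288

E = 3/2, F = -13/6, G = 101/18 at the point
E_x = 2, E_y = 0, F_x = -4, F_y = -5/3, G_x = 0, G_y = 35/9
EG - F^2 = 67/18;  g^inv = (18/67) * [[101/18, 13/6], [13/6, 3/2]]
first-kind symbols [ij,l] = (1/2)(d_i g_jl + d_j g_il - d_l g_ij): [xx,x] = E_x/2 = 1, [xx,y] = F_x - E_y/2 = -4, [xy,x] = E_y/2 = 0, [xy,y] = G_x/2 = 0, [yy,x] = F_y - G_x/2 = -5/3, [yy,y] = G_y/2 = 35/18
Gamma^x_ij = (G*[ij,x] - F*[ij,y])/(EG - F^2), Gamma^y_ij = (E*[ij,y] - F*[ij,x])/(EG - F^2)
Gamma_xxx = -55/67, Gamma_xxy = 0, Gamma_xyy = -185/134, Gamma_yxx = -69/67, Gamma_yxy = 0, Gamma_yyy = -25/134
X = (-2/3, -3/2), Y = (3/2, -15/16) at the point


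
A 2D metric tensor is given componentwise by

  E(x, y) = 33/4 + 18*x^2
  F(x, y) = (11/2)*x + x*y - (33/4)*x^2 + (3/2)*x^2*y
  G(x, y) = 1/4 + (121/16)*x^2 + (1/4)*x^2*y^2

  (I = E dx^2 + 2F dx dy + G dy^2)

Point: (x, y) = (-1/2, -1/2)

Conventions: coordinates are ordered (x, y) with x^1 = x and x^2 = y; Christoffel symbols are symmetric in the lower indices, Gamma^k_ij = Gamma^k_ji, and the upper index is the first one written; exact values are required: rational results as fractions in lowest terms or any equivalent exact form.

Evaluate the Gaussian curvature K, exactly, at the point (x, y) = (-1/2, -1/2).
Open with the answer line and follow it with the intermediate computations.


Answer: K = -395616/398161

E = 51/4, F = -19/4, G = 69/32, EG - F^2 = 631/128 at the point
E_x = -18, E_y = 0, F_x = 14, F_y = -1/8, G_x = -61/8, G_y = -1/16
E_yy = 0, F_xy = -1/2, G_xx = 61/4
Apply the Brioschi formula K = (det M1 - det M2)/(EG - F^2)^2 over the derivative matrices of E, F, G.
M1 = [[-E_yy/2 + F_xy - G_xx/2, E_x/2, F_x - E_y/2], [F_y - G_x/2, E, F], [G_y/2, F, G]] = [[-65/8, -9, 14], [59/16, 51/4, -19/4], [-1/32, -19/4, 69/32]]; det M1 = -214497/1024
M2 = [[0, E_y/2, G_x/2], [E_y/2, E, F], [G_x/2, F, G]] = [[0, 0, -61/16], [0, 51/4, -19/4], [-61/16, -19/4, 69/32]]; det M2 = -189771/1024
det M1 - det M2 = -12363/512; K = -12363/512 / (631/128)^2 = -395616/398161


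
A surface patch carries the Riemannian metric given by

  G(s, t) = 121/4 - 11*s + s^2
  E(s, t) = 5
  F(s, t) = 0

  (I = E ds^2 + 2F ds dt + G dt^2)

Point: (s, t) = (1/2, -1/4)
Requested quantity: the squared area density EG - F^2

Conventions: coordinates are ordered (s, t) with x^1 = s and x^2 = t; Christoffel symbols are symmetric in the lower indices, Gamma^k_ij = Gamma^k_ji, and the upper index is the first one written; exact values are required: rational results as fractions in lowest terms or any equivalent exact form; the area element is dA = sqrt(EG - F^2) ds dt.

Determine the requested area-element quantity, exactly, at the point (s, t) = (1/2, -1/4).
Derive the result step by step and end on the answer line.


E = 5, F = 0, G = 25; EG - F^2 = 125

Answer: EG - F^2 = 125


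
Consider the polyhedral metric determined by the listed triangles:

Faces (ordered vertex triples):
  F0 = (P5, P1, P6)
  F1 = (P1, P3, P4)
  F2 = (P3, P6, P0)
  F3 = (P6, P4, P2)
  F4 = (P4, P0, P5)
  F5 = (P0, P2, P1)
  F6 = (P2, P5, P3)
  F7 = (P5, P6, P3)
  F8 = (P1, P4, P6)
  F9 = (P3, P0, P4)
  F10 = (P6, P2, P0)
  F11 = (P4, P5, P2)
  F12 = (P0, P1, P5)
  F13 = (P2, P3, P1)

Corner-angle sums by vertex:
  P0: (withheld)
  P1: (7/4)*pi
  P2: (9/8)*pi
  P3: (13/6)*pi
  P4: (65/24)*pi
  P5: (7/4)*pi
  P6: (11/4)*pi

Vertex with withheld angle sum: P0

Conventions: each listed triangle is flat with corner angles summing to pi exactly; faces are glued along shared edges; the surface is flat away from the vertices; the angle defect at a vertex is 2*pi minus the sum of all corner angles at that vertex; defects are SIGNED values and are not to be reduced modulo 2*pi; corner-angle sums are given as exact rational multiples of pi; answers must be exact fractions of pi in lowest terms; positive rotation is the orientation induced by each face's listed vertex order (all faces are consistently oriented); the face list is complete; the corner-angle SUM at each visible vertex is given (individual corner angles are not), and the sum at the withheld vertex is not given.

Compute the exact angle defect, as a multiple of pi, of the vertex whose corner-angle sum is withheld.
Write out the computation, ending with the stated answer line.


V = 7, E = 21, F = 14; chi = V - E + F = 0
Gauss-Bonnet: total defect = 2*pi*chi = 0; visible defects sum to -pi/4

Answer: defect(P0) = pi/4


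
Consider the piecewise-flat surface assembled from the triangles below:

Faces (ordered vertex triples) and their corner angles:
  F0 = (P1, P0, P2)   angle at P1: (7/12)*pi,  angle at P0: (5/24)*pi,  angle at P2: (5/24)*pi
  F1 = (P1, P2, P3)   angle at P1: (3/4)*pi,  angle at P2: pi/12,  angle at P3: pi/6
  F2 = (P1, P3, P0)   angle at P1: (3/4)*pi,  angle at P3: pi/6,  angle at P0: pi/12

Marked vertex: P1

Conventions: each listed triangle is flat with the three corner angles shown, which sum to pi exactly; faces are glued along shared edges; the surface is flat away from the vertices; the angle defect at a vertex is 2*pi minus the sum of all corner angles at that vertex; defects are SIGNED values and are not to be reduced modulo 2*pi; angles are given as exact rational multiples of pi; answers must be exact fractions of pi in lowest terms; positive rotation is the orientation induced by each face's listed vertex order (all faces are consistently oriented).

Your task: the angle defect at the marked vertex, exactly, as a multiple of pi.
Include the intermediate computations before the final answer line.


Sum of corner angles at P1: (25/12)*pi
defect = 2*pi - (25/12)*pi

Answer: defect(P1) = -pi/12


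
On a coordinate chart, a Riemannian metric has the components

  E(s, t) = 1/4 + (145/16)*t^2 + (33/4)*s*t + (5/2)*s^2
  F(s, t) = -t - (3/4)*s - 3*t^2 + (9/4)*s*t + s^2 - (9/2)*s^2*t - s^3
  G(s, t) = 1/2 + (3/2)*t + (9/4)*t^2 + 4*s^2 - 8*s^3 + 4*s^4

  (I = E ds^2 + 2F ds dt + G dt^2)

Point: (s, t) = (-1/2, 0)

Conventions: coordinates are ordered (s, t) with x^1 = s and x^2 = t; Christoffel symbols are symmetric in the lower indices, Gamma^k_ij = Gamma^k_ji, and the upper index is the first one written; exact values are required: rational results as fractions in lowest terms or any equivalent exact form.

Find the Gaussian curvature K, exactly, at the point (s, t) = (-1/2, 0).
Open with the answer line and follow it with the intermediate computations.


Answer: K = -12345/3481

E = 7/8, F = 3/4, G = 11/4, EG - F^2 = 59/32 at the point
E_s = -5/2, E_t = -33/8, F_s = -5/2, F_t = -13/4, G_s = -12, G_t = 3/2
E_tt = 145/8, F_st = 27/4, G_ss = 44
The intrinsic route: Brioschi's K = (det M1 - det M2)/(EG - F^2)^2.
M1 = [[-E_tt/2 + F_st - G_ss/2, E_s/2, F_s - E_t/2], [F_t - G_s/2, E, F], [G_t/2, F, G]] = [[-389/16, -5/4, -7/16], [11/4, 7/8, 3/4], [3/4, 3/4, 11/4]]; det M1 = -9393/256
M2 = [[0, E_t/2, G_s/2], [E_t/2, E, F], [G_s/2, F, G]] = [[0, -33/16, -6], [-33/16, 7/8, 3/4], [-6, 3/4, 11/4]]; det M2 = -25227/1024
det M1 - det M2 = -12345/1024; K = -12345/1024 / (59/32)^2 = -12345/3481


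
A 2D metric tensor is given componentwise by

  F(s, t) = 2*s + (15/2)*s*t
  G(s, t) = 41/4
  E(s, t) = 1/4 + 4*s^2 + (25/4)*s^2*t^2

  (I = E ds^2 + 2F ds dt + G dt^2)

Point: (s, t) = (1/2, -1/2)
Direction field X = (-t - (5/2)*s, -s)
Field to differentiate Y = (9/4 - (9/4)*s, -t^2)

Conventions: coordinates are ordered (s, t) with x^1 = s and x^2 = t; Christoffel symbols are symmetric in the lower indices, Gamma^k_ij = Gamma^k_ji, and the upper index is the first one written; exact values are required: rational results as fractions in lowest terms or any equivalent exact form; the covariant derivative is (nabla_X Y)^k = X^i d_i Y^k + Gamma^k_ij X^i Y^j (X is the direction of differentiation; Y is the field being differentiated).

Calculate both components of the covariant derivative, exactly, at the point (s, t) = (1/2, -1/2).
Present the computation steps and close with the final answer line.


E = 105/64, F = -7/8, G = 41/4 at the point
E_s = 89/16, E_t = -25/16, F_s = -7/4, F_t = 15/4, G_s = 0, G_t = 0
EG - F^2 = 4109/256;  g^inv = (256/4109) * [[41/4, 7/8], [7/8, 105/64]]
first-kind symbols [ij,l] = (1/2)(d_i g_jl + d_j g_il - d_l g_ij): [ss,s] = E_s/2 = 89/32, [ss,t] = F_s - E_t/2 = -31/32, [st,s] = E_t/2 = -25/32, [st,t] = G_s/2 = 0, [tt,s] = F_t - G_s/2 = 15/4, [tt,t] = G_t/2 = 0
Gamma^s_ij = (G*[ij,s] - F*[ij,t])/(EG - F^2), Gamma^t_ij = (E*[ij,t] - F*[ij,s])/(EG - F^2)
Gamma_sss = 7081/4109, Gamma_sst = -2050/4109, Gamma_stt = 9840/4109, Gamma_tss = 247/4696, Gamma_tst = -25/587, Gamma_ttt = 120/587
X = (-3/4, -1/2), Y = (9/8, -1/4) at the point

Answer: (nabla_X Y)^s = 94659/131488, (nabla_X Y)^t = -75565/150272


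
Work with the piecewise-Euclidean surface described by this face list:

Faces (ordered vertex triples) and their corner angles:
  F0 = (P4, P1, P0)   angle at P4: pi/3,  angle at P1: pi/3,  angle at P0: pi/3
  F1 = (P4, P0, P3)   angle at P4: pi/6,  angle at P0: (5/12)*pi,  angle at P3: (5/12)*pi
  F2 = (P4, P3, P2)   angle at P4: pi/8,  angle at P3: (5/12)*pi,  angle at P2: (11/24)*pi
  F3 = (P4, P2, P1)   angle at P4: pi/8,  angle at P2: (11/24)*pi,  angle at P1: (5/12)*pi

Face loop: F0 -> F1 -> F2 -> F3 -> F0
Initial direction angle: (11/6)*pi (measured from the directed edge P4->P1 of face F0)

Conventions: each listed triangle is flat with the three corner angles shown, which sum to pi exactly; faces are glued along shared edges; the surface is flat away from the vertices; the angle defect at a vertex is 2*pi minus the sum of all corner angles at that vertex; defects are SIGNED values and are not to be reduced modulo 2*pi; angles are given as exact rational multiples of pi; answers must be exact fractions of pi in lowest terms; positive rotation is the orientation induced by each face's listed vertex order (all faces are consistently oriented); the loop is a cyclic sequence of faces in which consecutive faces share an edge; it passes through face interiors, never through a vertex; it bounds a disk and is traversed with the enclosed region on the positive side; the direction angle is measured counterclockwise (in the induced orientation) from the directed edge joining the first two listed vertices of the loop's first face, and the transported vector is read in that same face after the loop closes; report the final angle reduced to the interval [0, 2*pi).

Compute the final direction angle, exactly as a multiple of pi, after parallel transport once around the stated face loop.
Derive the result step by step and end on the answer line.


enclosed vertex P4: corner angles sum to (3/4)*pi, defect = 2*pi - (3/4)*pi = (5/4)*pi
summing the enclosed defects onto the initial angle, mod 2*pi in the induced orientation:
final angle = (11/6)*pi + (5/4)*pi = (13/12)*pi (mod 2*pi)

Answer: final direction angle = (13/12)*pi


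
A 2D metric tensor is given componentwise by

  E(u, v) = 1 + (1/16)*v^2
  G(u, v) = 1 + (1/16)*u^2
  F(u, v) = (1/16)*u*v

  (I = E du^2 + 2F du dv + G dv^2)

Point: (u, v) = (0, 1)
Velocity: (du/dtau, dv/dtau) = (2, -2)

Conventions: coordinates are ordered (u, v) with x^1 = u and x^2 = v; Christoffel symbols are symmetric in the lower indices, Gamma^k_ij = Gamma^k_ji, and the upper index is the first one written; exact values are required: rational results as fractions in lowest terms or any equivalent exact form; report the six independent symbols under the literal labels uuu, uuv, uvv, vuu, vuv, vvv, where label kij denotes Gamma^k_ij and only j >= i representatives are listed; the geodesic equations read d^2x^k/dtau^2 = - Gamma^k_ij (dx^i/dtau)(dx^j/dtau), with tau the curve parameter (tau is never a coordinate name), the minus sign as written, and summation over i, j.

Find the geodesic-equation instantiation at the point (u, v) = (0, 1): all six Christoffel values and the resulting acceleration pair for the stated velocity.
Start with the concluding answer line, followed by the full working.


Answer: Gamma_uuu = 0, Gamma_uuv = 1/17, Gamma_uvv = 0, Gamma_vuu = 0, Gamma_vuv = 0, Gamma_vvv = 0; accelerations (d^2u/dtau^2, d^2v/dtau^2) = (8/17, 0)

E = 17/16, F = 0, G = 1 at the point
E_u = 0, E_v = 1/8, F_u = 1/16, F_v = 0, G_u = 0, G_v = 0
EG - F^2 = 17/16;  g^inv = (16/17) * [[1, 0], [0, 17/16]]
first-kind symbols [ij,l] = (1/2)(d_i g_jl + d_j g_il - d_l g_ij): [uu,u] = E_u/2 = 0, [uu,v] = F_u - E_v/2 = 0, [uv,u] = E_v/2 = 1/16, [uv,v] = G_u/2 = 0, [vv,u] = F_v - G_u/2 = 0, [vv,v] = G_v/2 = 0
Gamma^u_ij = (G*[ij,u] - F*[ij,v])/(EG - F^2), Gamma^v_ij = (E*[ij,v] - F*[ij,u])/(EG - F^2)
Gamma_uuu = 0, Gamma_uuv = 1/17, Gamma_uvv = 0, Gamma_vuu = 0, Gamma_vuv = 0, Gamma_vvv = 0
d^2u/dtau^2 = -(Gamma_uuu*(2)^2 + 2*Gamma_uuv*(2)*(-2) + Gamma_uvv*(-2)^2) = 8/17
d^2v/dtau^2 = -(Gamma_vuu*(2)^2 + 2*Gamma_vuv*(2)*(-2) + Gamma_vvv*(-2)^2) = 0


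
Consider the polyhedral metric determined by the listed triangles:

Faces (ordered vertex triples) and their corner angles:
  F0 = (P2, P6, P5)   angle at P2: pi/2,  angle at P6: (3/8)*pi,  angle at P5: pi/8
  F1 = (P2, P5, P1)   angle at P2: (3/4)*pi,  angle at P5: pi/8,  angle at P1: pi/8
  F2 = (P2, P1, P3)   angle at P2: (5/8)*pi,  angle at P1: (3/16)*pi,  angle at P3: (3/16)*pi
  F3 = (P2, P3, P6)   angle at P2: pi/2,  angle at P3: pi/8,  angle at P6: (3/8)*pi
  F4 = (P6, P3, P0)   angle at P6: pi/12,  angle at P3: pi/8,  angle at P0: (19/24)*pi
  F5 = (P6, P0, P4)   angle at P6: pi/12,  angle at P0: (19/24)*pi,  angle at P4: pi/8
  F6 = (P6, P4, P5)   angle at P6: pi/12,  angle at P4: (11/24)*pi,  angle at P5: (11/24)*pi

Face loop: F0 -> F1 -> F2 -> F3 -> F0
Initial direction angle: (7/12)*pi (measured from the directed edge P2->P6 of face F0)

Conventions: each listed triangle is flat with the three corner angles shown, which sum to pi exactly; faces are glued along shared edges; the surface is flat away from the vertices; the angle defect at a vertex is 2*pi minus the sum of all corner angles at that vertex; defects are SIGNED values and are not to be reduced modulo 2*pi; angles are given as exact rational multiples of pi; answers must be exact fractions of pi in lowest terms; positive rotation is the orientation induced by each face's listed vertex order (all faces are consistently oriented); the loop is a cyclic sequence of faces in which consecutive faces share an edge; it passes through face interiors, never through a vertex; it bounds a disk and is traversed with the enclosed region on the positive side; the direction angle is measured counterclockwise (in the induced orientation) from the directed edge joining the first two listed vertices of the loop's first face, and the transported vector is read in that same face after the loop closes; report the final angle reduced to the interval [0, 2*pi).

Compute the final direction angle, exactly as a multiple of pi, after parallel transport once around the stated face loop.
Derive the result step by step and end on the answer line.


enclosed vertex P2: corner angles sum to (19/8)*pi, defect = 2*pi - (19/8)*pi = (-3/8)*pi
adding the enclosed defects to the starting angle (mod 2*pi, induced orientation) gives the holonomy
final angle = (7/12)*pi - (3/8)*pi = (5/24)*pi (mod 2*pi)

Answer: final direction angle = (5/24)*pi


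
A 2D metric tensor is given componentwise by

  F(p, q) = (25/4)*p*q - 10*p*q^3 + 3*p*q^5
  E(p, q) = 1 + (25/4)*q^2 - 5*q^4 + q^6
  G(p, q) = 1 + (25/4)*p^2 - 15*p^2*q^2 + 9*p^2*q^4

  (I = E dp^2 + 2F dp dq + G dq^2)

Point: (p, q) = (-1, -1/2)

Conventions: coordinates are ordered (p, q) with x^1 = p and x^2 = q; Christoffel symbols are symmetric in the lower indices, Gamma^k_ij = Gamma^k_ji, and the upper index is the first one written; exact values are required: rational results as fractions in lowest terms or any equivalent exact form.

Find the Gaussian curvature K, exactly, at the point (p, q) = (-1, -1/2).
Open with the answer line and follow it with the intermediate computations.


Answer: K = -12544/116281

E = 145/64, F = 63/32, G = 65/16, EG - F^2 = 341/64 at the point
E_p = 0, E_q = -63/16, F_p = -63/32, F_q = 5/16, G_p = -49/8, G_q = 21/2
E_qq = -5/8, F_pq = -5/16, G_pp = 49/8
The intrinsic route: Brioschi's K = (det M1 - det M2)/(EG - F^2)^2.
M1 = [[-E_qq/2 + F_pq - G_pp/2, E_p/2, F_p - E_q/2], [F_q - G_p/2, E, F], [G_q/2, F, G]] = [[-49/16, 0, 0], [27/8, 145/64, 63/32], [21/4, 63/32, 65/16]]; det M1 = -16709/1024
M2 = [[0, E_q/2, G_p/2], [E_q/2, E, F], [G_p/2, F, G]] = [[0, -63/32, -49/16], [-63/32, 145/64, 63/32], [-49/16, 63/32, 65/16]]; det M2 = -13573/1024
det M1 - det M2 = -49/16; K = -49/16 / (341/64)^2 = -12544/116281


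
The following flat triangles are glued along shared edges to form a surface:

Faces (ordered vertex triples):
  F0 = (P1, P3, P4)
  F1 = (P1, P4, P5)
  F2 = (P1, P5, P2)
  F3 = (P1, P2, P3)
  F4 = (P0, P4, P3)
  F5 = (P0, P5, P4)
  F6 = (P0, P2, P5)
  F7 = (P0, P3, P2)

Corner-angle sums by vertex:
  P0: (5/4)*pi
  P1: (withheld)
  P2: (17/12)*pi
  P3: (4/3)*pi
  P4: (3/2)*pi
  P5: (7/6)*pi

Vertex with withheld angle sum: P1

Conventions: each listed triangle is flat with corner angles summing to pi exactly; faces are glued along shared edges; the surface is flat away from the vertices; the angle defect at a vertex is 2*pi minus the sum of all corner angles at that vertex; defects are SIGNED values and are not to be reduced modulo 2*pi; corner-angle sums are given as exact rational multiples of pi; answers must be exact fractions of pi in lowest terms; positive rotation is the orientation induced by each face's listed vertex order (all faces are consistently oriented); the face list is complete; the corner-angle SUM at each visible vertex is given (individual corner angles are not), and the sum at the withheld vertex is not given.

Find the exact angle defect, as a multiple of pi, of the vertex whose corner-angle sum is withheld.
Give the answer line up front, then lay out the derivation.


Answer: defect(P1) = (2/3)*pi

V = 6, E = 12, F = 8; chi = V - E + F = 2
Gauss-Bonnet: total defect = 2*pi*chi = 4*pi; visible defects sum to (10/3)*pi


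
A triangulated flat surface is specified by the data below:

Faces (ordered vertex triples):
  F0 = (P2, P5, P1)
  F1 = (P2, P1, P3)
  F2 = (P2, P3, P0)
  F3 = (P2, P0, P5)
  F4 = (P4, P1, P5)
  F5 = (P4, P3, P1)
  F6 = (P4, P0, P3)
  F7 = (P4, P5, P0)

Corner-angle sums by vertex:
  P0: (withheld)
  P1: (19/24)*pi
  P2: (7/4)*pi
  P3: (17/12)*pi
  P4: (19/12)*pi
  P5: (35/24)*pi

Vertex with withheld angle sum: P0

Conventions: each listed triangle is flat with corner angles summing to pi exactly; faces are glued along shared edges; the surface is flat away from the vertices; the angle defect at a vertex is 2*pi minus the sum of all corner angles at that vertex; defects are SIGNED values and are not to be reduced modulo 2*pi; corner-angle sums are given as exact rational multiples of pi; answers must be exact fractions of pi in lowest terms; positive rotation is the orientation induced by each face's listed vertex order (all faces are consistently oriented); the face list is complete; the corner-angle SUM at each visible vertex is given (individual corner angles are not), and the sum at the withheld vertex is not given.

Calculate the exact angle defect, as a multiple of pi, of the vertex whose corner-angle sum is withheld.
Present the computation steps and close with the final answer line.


V = 6, E = 12, F = 8; chi = V - E + F = 2
Gauss-Bonnet: total defect = 2*pi*chi = 4*pi; visible defects sum to 3*pi

Answer: defect(P0) = pi


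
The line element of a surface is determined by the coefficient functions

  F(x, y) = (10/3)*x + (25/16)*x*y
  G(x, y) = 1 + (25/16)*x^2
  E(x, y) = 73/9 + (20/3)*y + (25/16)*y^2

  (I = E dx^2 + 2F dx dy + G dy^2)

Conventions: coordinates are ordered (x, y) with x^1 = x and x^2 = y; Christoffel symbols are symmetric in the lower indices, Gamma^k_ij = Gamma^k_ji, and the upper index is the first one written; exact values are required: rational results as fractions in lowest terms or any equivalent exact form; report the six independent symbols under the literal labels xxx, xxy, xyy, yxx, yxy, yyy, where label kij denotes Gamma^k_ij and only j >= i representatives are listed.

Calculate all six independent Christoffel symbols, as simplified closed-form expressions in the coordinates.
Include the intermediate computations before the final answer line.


E = 73/9 + (20/3)*y + (25/16)*y^2; F = (10/3)*x + (25/16)*x*y; G = 1 + (25/16)*x^2
Gamma^k_ij = (1/2) g^{kl} (d_i g_jl + d_j g_il - d_l g_ij), with g^inv = (1/(EG-F^2)) [[G, -F], [-F, E]]
first partials: E_x = 0, E_y = 20/3 + (25/8)*y, F_x = 10/3 + (25/16)*y, F_y = (25/16)*x, G_x = (25/8)*x, G_y = 0
D = EG - F^2 = 73/9 + (20/3)*y + (25/16)*y^2 + (25/16)*x^2
expanded: Gamma^x_xx = (G E_x - 2F F_x + F E_y)/(2D), Gamma^x_xy = (G E_y - F G_x)/(2D), Gamma^x_yy = (2G F_y - G G_x - F G_y)/(2D), Gamma^y_xx = (2E F_x - E E_y - F E_x)/(2D), Gamma^y_xy = (E G_x - F E_y)/(2D), Gamma^y_yy = (E G_y - 2F F_y + F G_x)/(2D); substitute and cancel common factors

Answer: Gamma_xxx = 0, Gamma_xxy = (225*y + 480)/(225*x^2 + 225*y^2 + 960*y + 1168), Gamma_xyy = 0, Gamma_yxx = 0, Gamma_yxy = 225*x/(225*x^2 + 225*y^2 + 960*y + 1168), Gamma_yyy = 0


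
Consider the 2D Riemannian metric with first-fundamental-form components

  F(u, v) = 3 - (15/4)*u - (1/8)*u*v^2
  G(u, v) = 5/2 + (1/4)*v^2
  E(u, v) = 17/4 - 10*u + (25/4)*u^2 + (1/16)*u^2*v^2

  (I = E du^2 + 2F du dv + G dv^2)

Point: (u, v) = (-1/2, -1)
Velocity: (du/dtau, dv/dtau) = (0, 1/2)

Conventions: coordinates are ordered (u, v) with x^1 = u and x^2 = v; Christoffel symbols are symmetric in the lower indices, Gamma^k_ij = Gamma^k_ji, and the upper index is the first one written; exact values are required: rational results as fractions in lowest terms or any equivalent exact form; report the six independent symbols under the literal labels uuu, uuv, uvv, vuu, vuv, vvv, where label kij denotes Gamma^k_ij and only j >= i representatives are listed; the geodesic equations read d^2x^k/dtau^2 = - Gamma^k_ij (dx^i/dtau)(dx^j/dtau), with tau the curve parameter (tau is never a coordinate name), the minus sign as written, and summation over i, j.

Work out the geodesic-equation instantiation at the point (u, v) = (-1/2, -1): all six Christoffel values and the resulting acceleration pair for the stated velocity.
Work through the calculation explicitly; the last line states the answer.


E = 693/64, F = 79/16, G = 11/4 at the point
E_u = -261/16, E_v = -1/32, F_u = -31/8, F_v = -1/8, G_u = 0, G_v = -1/2
EG - F^2 = 691/128;  g^inv = (128/691) * [[11/4, -79/16], [-79/16, 693/64]]
first-kind symbols [ij,l] = (1/2)(d_i g_jl + d_j g_il - d_l g_ij): [uu,u] = E_u/2 = -261/32, [uu,v] = F_u - E_v/2 = -247/64, [uv,u] = E_v/2 = -1/64, [uv,v] = G_u/2 = 0, [vv,u] = F_v - G_u/2 = -1/8, [vv,v] = G_v/2 = -1/4
Gamma^u_ij = (G*[ij,u] - F*[ij,v])/(EG - F^2), Gamma^v_ij = (E*[ij,v] - F*[ij,u])/(EG - F^2)
Gamma_uuu = -5/8, Gamma_uuv = -11/1382, Gamma_uvv = 114/691, Gamma_vuu = -9/32, Gamma_vuv = 79/5528, Gamma_vvv = -535/1382
d^2u/dtau^2 = -(Gamma_uuu*(0)^2 + 2*Gamma_uuv*(0)*(1/2) + Gamma_uvv*(1/2)^2) = -57/1382
d^2v/dtau^2 = -(Gamma_vuu*(0)^2 + 2*Gamma_vuv*(0)*(1/2) + Gamma_vvv*(1/2)^2) = 535/5528

Answer: Gamma_uuu = -5/8, Gamma_uuv = -11/1382, Gamma_uvv = 114/691, Gamma_vuu = -9/32, Gamma_vuv = 79/5528, Gamma_vvv = -535/1382; accelerations (d^2u/dtau^2, d^2v/dtau^2) = (-57/1382, 535/5528)


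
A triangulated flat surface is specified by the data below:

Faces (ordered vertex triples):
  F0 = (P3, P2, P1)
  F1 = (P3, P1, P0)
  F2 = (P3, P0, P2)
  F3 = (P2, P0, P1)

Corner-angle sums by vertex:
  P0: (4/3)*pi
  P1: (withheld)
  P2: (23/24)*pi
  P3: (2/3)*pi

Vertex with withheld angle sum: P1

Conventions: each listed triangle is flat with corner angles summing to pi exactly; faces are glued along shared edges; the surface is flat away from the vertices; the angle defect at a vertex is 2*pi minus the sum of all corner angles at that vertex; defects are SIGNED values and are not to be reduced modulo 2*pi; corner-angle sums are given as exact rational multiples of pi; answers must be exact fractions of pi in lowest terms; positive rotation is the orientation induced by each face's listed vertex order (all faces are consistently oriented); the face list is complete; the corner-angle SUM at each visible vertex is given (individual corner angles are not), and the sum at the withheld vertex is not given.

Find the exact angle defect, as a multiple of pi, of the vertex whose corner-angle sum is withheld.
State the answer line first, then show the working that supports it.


Answer: defect(P1) = (23/24)*pi

V = 4, E = 6, F = 4; chi = V - E + F = 2
Gauss-Bonnet: total defect = 2*pi*chi = 4*pi; visible defects sum to (73/24)*pi


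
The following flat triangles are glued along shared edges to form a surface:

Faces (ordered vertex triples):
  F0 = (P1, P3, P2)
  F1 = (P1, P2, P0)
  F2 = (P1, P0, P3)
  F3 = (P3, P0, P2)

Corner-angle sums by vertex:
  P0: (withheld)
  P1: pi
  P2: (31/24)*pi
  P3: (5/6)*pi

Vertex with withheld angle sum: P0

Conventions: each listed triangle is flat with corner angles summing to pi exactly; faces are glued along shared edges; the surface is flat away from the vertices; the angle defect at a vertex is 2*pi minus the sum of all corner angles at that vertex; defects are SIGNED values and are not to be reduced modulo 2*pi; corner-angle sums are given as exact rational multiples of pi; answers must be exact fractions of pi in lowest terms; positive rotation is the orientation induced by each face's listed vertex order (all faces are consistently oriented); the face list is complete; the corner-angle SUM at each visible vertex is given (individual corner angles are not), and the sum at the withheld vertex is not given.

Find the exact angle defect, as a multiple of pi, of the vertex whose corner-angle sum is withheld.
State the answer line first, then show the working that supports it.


Answer: defect(P0) = (9/8)*pi

V = 4, E = 6, F = 4; chi = V - E + F = 2
Gauss-Bonnet: total defect = 2*pi*chi = 4*pi; visible defects sum to (23/8)*pi


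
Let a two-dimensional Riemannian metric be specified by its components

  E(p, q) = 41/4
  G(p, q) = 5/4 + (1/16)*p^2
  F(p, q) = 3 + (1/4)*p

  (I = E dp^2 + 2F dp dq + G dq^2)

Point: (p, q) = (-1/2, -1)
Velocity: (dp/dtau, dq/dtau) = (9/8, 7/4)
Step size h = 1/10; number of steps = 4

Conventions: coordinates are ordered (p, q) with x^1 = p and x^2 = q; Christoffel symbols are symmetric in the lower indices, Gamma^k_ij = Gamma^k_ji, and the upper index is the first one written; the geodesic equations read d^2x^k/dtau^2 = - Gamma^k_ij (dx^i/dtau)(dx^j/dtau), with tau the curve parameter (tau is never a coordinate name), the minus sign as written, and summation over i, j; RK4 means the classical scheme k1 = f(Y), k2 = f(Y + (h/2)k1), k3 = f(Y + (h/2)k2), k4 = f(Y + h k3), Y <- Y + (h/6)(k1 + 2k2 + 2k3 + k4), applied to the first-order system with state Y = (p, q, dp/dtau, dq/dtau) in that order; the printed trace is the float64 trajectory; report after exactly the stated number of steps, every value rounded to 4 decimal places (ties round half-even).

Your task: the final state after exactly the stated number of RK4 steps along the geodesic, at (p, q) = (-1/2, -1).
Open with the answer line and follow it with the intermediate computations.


Answer: p = -0.0385, q = -0.3421, dp/dtau = 1.1941, dq/dtau = 1.5026

f(Y) = (dp/dtau, dq/dtau, -Gamma^p_ij Y'^i Y'^j, -Gamma^q_ij Y'^i Y'^j) with the Gammas evaluated at the stage position; h = 0.100000; intermediate values shown to 6 dp
step 0: p = -0.5000, q = -1.0000, dp/dtau = 1.1250, dq/dtau = 1.7500
step 1:
  k1: at (p, q) = (-0.500000, -1.000000), (dp/dtau, dq/dtau) = (1.125000, 1.750000); Gamma_ppp = -0.152697, Gamma_ppq = 0.019087, Gamma_pqq = 0.008402, Gamma_qpp = 0.544398, Gamma_qpq = -0.068050, Gamma_qqq = -0.019087; k1 = (1.125000, 1.750000, 0.092369, -0.362604)
  k2: at (p, q) = (-0.443750, -0.912500), (dp/dtau, dq/dtau) = (1.129618, 1.731870); Gamma_ppp = -0.157289, Gamma_ppq = 0.017449, Gamma_pqq = 0.007624, Gamma_qpp = 0.558040, Gamma_qpq = -0.061908, Gamma_qqq = -0.017449; k2 = (1.129618, 1.731870, 0.109566, -0.417517)
  k3: at (p, q) = (-0.443519, -0.913407), (dp/dtau, dq/dtau) = (1.130478, 1.729124); Gamma_ppp = -0.157308, Gamma_ppq = 0.017442, Gamma_pqq = 0.007621, Gamma_qpp = 0.558096, Gamma_qpq = -0.061882, Gamma_qqq = -0.017442; k3 = (1.130478, 1.729124, 0.110061, -0.419162)
  k4: at (p, q) = (-0.386952, -0.827088), (dp/dtau, dq/dtau) = (1.136006, 1.708084); Gamma_ppp = -0.162031, Gamma_ppq = 0.015675, Gamma_pqq = 0.006799, Gamma_qpp = 0.572051, Gamma_qpq = -0.055339, Gamma_qqq = -0.015675; k4 = (1.136006, 1.708084, 0.128436, -0.477747)
  Y <- Y + (h/6)(k1 + 2k2 + 2k3 + k4): p = -0.3870, q = -0.8270, dp/dtau = 1.1360, dq/dtau = 1.7081
step 2:
  k1: at (p, q) = (-0.386980, -0.826999), (dp/dtau, dq/dtau) = (1.136001, 1.708105); Gamma_ppp = -0.162028, Gamma_ppq = 0.015675, Gamma_pqq = 0.006800, Gamma_qpp = 0.572045, Gamma_qpq = -0.055342, Gamma_qqq = -0.015675; k1 = (1.136001, 1.708105, 0.128425, -0.477714)
  k2: at (p, q) = (-0.330180, -0.741594), (dp/dtau, dq/dtau) = (1.142422, 1.684219); Gamma_ppp = -0.166872, Gamma_ppq = 0.013774, Gamma_pqq = 0.005934, Gamma_qpp = 0.586278, Gamma_qpq = -0.048394, Gamma_qqq = -0.013774; k2 = (1.142422, 1.684219, 0.147951, -0.539865)
  k3: at (p, q) = (-0.329859, -0.742788), (dp/dtau, dq/dtau) = (1.143399, 1.681112); Gamma_ppp = -0.166900, Gamma_ppq = 0.013763, Gamma_pqq = 0.005929, Gamma_qpp = 0.586359, Gamma_qpq = -0.048354, Gamma_qqq = -0.013763; k3 = (1.143399, 1.681112, 0.148531, -0.541795)
  k4: at (p, q) = (-0.272640, -0.658888), (dp/dtau, dq/dtau) = (1.150854, 1.653925); Gamma_ppp = -0.171877, Gamma_ppq = 0.011715, Gamma_pqq = 0.005013, Gamma_qpp = 0.600900, Gamma_qpq = -0.040957, Gamma_qqq = -0.011715; k4 = (1.150854, 1.653925, 0.169334, -0.607906)
  Y <- Y + (h/6)(k1 + 2k2 + 2k3 + k4): p = -0.2727, q = -0.6588, dp/dtau = 1.1508, dq/dtau = 1.6540
step 3:
  k1: at (p, q) = (-0.272672, -0.658787), (dp/dtau, dq/dtau) = (1.150846, 1.653956); Gamma_ppp = -0.171875, Gamma_ppq = 0.011716, Gamma_pqq = 0.005014, Gamma_qpp = 0.600892, Gamma_qpq = -0.040962, Gamma_qqq = -0.011716; k1 = (1.150846, 1.653956, 0.169320, -0.607863)
  k2: at (p, q) = (-0.215129, -0.576089), (dp/dtau, dq/dtau) = (1.159312, 1.623563); Gamma_ppp = -0.176973, Gamma_ppq = 0.009518, Gamma_pqq = 0.004048, Gamma_qpp = 0.615697, Gamma_qpq = -0.033114, Gamma_qqq = -0.009518; k2 = (1.159312, 1.623563, 0.191354, -0.677757)
  k3: at (p, q) = (-0.214706, -0.577609), (dp/dtau, dq/dtau) = (1.160414, 1.620068); Gamma_ppp = -0.177011, Gamma_ppq = 0.009501, Gamma_pqq = 0.004040, Gamma_qpp = 0.615806, Gamma_qpq = -0.033054, Gamma_qqq = -0.009501; k3 = (1.160414, 1.620068, 0.192028, -0.680002)
  k4: at (p, q) = (-0.156630, -0.496780), (dp/dtau, dq/dtau) = (1.170049, 1.585956); Gamma_ppp = -0.182245, Gamma_ppq = 0.007136, Gamma_pqq = 0.003016, Gamma_qpp = 0.630905, Gamma_qpq = -0.024705, Gamma_qqq = -0.007136; k4 = (1.170049, 1.585956, 0.215424, -0.754082)
  Y <- Y + (h/6)(k1 + 2k2 + 2k3 + k4): p = -0.1567, q = -0.4967, dp/dtau = 1.1700, dq/dtau = 1.5860
step 4:
  k1: at (p, q) = (-0.156666, -0.496668), (dp/dtau, dq/dtau) = (1.170038, 1.585998); Gamma_ppp = -0.182242, Gamma_ppq = 0.007138, Gamma_pqq = 0.003017, Gamma_qpp = 0.630895, Gamma_qpq = -0.024710, Gamma_qqq = -0.007138; k1 = (1.170038, 1.585998, 0.215407, -0.754027)
  k2: at (p, q) = (-0.098164, -0.417368), (dp/dtau, dq/dtau) = (1.180808, 1.548297); Gamma_ppp = -0.187593, Gamma_ppq = 0.004604, Gamma_pqq = 0.001935, Gamma_qpp = 0.646228, Gamma_qpq = -0.015859, Gamma_qqq = -0.004604; k2 = (1.180808, 1.548297, 0.240090, -0.832017)
  k3: at (p, q) = (-0.097625, -0.419253), (dp/dtau, dq/dtau) = (1.182043, 1.544397); Gamma_ppp = -0.187642, Gamma_ppq = 0.004580, Gamma_pqq = 0.001925, Gamma_qpp = 0.646370, Gamma_qpq = -0.015776, Gamma_qqq = -0.004580; k3 = (1.182043, 1.544397, 0.240867, -0.834603)
  k4: at (p, q) = (-0.038462, -0.342228), (dp/dtau, dq/dtau) = (1.194125, 1.502538); Gamma_ppp = -0.193125, Gamma_ppq = 0.001857, Gamma_pqq = 0.000776, Gamma_qpp = 0.661965, Gamma_qpq = -0.006365, Gamma_qqq = -0.001857; k4 = (1.194125, 1.502538, 0.266967, -0.916886)
  Y <- Y + (h/6)(k1 + 2k2 + 2k3 + k4): p = -0.0385, q = -0.3421, dp/dtau = 1.1941, dq/dtau = 1.5026
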